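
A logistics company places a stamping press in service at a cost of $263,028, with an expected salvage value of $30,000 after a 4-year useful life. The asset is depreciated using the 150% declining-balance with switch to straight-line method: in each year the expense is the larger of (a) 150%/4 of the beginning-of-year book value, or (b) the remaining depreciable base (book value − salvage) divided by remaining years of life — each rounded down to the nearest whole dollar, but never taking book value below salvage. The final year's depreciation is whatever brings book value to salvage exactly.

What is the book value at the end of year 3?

Depreciable base = $263,028 − $30,000 = $233,028.
Year 1: DB = ⌊$263,028 × 150%/4⌋ = $98,635; SL = ⌊$233,028/4⌋ = $58,257 → take DB $98,635. Book value $164,393.
Year 2: DB = ⌊$164,393 × 150%/4⌋ = $61,647; SL = ⌊$134,393/3⌋ = $44,797 → take DB $61,647. Book value $102,746.
Year 3: DB = ⌊$102,746 × 150%/4⌋ = $38,529; SL = ⌊$72,746/2⌋ = $36,373 → take DB $38,529. Book value $64,217.

$64,217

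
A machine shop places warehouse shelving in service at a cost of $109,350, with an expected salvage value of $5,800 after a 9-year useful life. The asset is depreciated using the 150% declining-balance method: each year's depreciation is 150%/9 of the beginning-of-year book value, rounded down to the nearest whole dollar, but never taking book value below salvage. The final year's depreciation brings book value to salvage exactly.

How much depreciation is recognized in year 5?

Depreciable base = $109,350 − $5,800 = $103,550.
Year 1: ⌊$109,350 × 150%/9⌋ = $18,225. Book value $91,125.
Year 2: ⌊$91,125 × 150%/9⌋ = $15,187. Book value $75,938.
Year 3: ⌊$75,938 × 150%/9⌋ = $12,656. Book value $63,282.
Year 4: ⌊$63,282 × 150%/9⌋ = $10,547. Book value $52,735.
Year 5: ⌊$52,735 × 150%/9⌋ = $8,789. Book value $43,946.

$8,789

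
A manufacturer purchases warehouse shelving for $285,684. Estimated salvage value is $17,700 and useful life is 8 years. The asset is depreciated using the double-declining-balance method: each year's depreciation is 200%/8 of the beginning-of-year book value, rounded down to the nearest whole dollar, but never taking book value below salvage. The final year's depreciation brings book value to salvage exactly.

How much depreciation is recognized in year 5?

Depreciable base = $285,684 − $17,700 = $267,984.
Year 1: ⌊$285,684 × 200%/8⌋ = $71,421. Book value $214,263.
Year 2: ⌊$214,263 × 200%/8⌋ = $53,565. Book value $160,698.
Year 3: ⌊$160,698 × 200%/8⌋ = $40,174. Book value $120,524.
Year 4: ⌊$120,524 × 200%/8⌋ = $30,131. Book value $90,393.
Year 5: ⌊$90,393 × 200%/8⌋ = $22,598. Book value $67,795.

$22,598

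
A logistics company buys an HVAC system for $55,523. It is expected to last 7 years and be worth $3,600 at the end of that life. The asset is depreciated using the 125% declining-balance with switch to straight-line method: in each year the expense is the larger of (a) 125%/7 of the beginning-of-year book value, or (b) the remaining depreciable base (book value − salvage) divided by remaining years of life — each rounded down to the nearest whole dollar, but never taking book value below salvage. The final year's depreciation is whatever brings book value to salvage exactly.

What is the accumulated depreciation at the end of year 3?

$24,831

Depreciable base = $55,523 − $3,600 = $51,923.
Year 1: DB = ⌊$55,523 × 125%/7⌋ = $9,914; SL = ⌊$51,923/7⌋ = $7,417 → take DB $9,914. Book value $45,609.
Year 2: DB = ⌊$45,609 × 125%/7⌋ = $8,144; SL = ⌊$42,009/6⌋ = $7,001 → take DB $8,144. Book value $37,465.
Year 3: DB = ⌊$37,465 × 125%/7⌋ = $6,690; SL = ⌊$33,865/5⌋ = $6,773 → take SL $6,773. Book value $30,692.
Accumulated through year 3 = $55,523 − $30,692 = $24,831.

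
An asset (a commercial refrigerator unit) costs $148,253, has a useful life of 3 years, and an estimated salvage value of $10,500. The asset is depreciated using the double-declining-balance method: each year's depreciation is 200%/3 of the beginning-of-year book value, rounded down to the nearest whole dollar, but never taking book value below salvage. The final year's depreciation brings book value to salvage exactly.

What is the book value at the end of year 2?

$16,473

Depreciable base = $148,253 − $10,500 = $137,753.
Year 1: ⌊$148,253 × 200%/3⌋ = $98,835. Book value $49,418.
Year 2: ⌊$49,418 × 200%/3⌋ = $32,945. Book value $16,473.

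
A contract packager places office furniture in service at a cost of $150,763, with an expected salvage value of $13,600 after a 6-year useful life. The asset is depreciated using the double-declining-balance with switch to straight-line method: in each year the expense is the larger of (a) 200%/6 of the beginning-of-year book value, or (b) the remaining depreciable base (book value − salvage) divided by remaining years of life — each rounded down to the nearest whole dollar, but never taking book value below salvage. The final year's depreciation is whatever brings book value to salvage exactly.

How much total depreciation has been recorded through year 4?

$120,982

Depreciable base = $150,763 − $13,600 = $137,163.
Year 1: DB = ⌊$150,763 × 200%/6⌋ = $50,254; SL = ⌊$137,163/6⌋ = $22,860 → take DB $50,254. Book value $100,509.
Year 2: DB = ⌊$100,509 × 200%/6⌋ = $33,503; SL = ⌊$86,909/5⌋ = $17,381 → take DB $33,503. Book value $67,006.
Year 3: DB = ⌊$67,006 × 200%/6⌋ = $22,335; SL = ⌊$53,406/4⌋ = $13,351 → take DB $22,335. Book value $44,671.
Year 4: DB = ⌊$44,671 × 200%/6⌋ = $14,890; SL = ⌊$31,071/3⌋ = $10,357 → take DB $14,890. Book value $29,781.
Accumulated through year 4 = $150,763 − $29,781 = $120,982.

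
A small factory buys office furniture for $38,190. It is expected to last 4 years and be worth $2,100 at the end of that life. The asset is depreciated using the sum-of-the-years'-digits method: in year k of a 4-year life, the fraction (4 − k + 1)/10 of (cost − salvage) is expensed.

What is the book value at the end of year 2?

$12,927

Depreciable base = $38,190 − $2,100 = $36,090.
Sum of the years' digits = 4+3+2+1 = 10.
Year 1: $36,090 × 4/10 = $14,436. Book value $23,754.
Year 2: $36,090 × 3/10 = $10,827. Book value $12,927.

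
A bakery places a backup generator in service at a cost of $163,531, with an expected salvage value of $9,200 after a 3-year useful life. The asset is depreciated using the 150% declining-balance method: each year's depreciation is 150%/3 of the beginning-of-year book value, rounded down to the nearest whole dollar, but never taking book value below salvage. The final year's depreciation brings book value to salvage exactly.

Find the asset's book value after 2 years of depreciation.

$40,883

Depreciable base = $163,531 − $9,200 = $154,331.
Year 1: ⌊$163,531 × 150%/3⌋ = $81,765. Book value $81,766.
Year 2: ⌊$81,766 × 150%/3⌋ = $40,883. Book value $40,883.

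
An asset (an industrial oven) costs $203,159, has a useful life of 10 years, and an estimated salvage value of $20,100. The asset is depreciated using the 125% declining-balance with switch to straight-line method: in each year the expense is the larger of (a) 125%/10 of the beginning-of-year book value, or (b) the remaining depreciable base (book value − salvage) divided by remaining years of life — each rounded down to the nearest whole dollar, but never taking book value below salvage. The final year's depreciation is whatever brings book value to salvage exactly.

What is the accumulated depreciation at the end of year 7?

$133,563

Depreciable base = $203,159 − $20,100 = $183,059.
Year 1: DB = ⌊$203,159 × 125%/10⌋ = $25,394; SL = ⌊$183,059/10⌋ = $18,305 → take DB $25,394. Book value $177,765.
Year 2: DB = ⌊$177,765 × 125%/10⌋ = $22,220; SL = ⌊$157,665/9⌋ = $17,518 → take DB $22,220. Book value $155,545.
Year 3: DB = ⌊$155,545 × 125%/10⌋ = $19,443; SL = ⌊$135,445/8⌋ = $16,930 → take DB $19,443. Book value $136,102.
Year 4: DB = ⌊$136,102 × 125%/10⌋ = $17,012; SL = ⌊$116,002/7⌋ = $16,571 → take DB $17,012. Book value $119,090.
Year 5: DB = ⌊$119,090 × 125%/10⌋ = $14,886; SL = ⌊$98,990/6⌋ = $16,498 → take SL $16,498. Book value $102,592.
Year 6: DB = ⌊$102,592 × 125%/10⌋ = $12,824; SL = ⌊$82,492/5⌋ = $16,498 → take SL $16,498. Book value $86,094.
Year 7: DB = ⌊$86,094 × 125%/10⌋ = $10,761; SL = ⌊$65,994/4⌋ = $16,498 → take SL $16,498. Book value $69,596.
Accumulated through year 7 = $203,159 − $69,596 = $133,563.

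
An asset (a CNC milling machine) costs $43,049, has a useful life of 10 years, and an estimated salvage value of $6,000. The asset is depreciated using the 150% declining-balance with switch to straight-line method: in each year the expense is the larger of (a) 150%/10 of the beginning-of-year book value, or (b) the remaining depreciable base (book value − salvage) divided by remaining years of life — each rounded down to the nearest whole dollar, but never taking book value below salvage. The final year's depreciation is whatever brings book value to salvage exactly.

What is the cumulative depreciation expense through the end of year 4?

Depreciable base = $43,049 − $6,000 = $37,049.
Year 1: DB = ⌊$43,049 × 150%/10⌋ = $6,457; SL = ⌊$37,049/10⌋ = $3,704 → take DB $6,457. Book value $36,592.
Year 2: DB = ⌊$36,592 × 150%/10⌋ = $5,488; SL = ⌊$30,592/9⌋ = $3,399 → take DB $5,488. Book value $31,104.
Year 3: DB = ⌊$31,104 × 150%/10⌋ = $4,665; SL = ⌊$25,104/8⌋ = $3,138 → take DB $4,665. Book value $26,439.
Year 4: DB = ⌊$26,439 × 150%/10⌋ = $3,965; SL = ⌊$20,439/7⌋ = $2,919 → take DB $3,965. Book value $22,474.
Accumulated through year 4 = $43,049 − $22,474 = $20,575.

$20,575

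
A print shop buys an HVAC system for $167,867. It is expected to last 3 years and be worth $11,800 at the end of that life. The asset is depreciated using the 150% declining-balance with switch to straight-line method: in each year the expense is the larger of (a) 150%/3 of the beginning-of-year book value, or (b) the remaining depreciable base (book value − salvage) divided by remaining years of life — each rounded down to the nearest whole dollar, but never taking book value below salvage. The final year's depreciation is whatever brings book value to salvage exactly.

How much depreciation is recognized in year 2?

Depreciable base = $167,867 − $11,800 = $156,067.
Year 1: DB = ⌊$167,867 × 150%/3⌋ = $83,933; SL = ⌊$156,067/3⌋ = $52,022 → take DB $83,933. Book value $83,934.
Year 2: DB = ⌊$83,934 × 150%/3⌋ = $41,967; SL = ⌊$72,134/2⌋ = $36,067 → take DB $41,967. Book value $41,967.

$41,967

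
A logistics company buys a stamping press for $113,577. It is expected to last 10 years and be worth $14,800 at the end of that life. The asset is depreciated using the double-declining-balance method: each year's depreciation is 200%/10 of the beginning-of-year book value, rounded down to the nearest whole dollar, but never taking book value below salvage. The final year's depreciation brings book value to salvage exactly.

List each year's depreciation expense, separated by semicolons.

Depreciable base = $113,577 − $14,800 = $98,777.
Year 1: ⌊$113,577 × 200%/10⌋ = $22,715. Book value $90,862.
Year 2: ⌊$90,862 × 200%/10⌋ = $18,172. Book value $72,690.
Year 3: ⌊$72,690 × 200%/10⌋ = $14,538. Book value $58,152.
Year 4: ⌊$58,152 × 200%/10⌋ = $11,630. Book value $46,522.
Year 5: ⌊$46,522 × 200%/10⌋ = $9,304. Book value $37,218.
Year 6: ⌊$37,218 × 200%/10⌋ = $7,443. Book value $29,775.
Year 7: ⌊$29,775 × 200%/10⌋ = $5,955. Book value $23,820.
Year 8: ⌊$23,820 × 200%/10⌋ = $4,764. Book value $19,056.
Year 9: ⌊$19,056 × 200%/10⌋ = $3,811. Book value $15,245.
Year 10 (final): $15,245 − $14,800 = $445. Book value $14,800.

$22,715; $18,172; $14,538; $11,630; $9,304; $7,443; $5,955; $4,764; $3,811; $445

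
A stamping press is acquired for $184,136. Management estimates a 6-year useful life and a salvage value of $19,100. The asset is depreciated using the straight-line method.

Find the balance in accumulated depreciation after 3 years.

$82,518

Depreciable base = $184,136 − $19,100 = $165,036.
Annual expense = $165,036 / 6 = $27,506.
End of year 1: book value $156,630.
End of year 2: book value $129,124.
End of year 3: book value $101,618.
Accumulated through year 3 = $184,136 − $101,618 = $82,518.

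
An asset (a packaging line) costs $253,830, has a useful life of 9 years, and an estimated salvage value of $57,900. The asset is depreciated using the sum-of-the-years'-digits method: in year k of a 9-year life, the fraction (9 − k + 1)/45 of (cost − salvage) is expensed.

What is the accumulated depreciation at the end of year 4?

Depreciable base = $253,830 − $57,900 = $195,930.
Sum of the years' digits = 9+8+7+6+5+4+3+2+1 = 45.
Year 1: $195,930 × 9/45 = $39,186. Book value $214,644.
Year 2: $195,930 × 8/45 = $34,832. Book value $179,812.
Year 3: $195,930 × 7/45 = $30,478. Book value $149,334.
Year 4: $195,930 × 6/45 = $26,124. Book value $123,210.
Accumulated through year 4 = $253,830 − $123,210 = $130,620.

$130,620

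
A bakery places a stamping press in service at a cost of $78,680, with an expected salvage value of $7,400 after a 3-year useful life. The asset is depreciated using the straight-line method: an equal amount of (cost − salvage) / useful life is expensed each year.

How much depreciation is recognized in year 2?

Depreciable base = $78,680 − $7,400 = $71,280.
Annual expense = $71,280 / 3 = $23,760.

$23,760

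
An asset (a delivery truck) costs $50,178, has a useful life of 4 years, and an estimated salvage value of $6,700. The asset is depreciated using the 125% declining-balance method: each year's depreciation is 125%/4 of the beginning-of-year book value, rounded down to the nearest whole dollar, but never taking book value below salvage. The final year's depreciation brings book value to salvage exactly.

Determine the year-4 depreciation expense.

Depreciable base = $50,178 − $6,700 = $43,478.
Year 1: ⌊$50,178 × 125%/4⌋ = $15,680. Book value $34,498.
Year 2: ⌊$34,498 × 125%/4⌋ = $10,780. Book value $23,718.
Year 3: ⌊$23,718 × 125%/4⌋ = $7,411. Book value $16,307.
Year 4 (final): $16,307 − $6,700 = $9,607. Book value $6,700.

$9,607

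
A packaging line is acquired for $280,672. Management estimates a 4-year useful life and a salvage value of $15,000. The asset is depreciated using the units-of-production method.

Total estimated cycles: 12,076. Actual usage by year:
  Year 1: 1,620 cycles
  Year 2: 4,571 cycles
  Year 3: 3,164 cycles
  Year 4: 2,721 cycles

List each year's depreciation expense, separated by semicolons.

$35,640; $100,562; $69,608; $59,862

Depreciable base = $280,672 − $15,000 = $265,672.
Rate = $265,672 / 12,076 cycles = $22 per cycle.
Year 1: 1,620 × $22 = $35,640. Book value $245,032.
Year 2: 4,571 × $22 = $100,562. Book value $144,470.
Year 3: 3,164 × $22 = $69,608. Book value $74,862.
Year 4: 2,721 × $22 = $59,862. Book value $15,000.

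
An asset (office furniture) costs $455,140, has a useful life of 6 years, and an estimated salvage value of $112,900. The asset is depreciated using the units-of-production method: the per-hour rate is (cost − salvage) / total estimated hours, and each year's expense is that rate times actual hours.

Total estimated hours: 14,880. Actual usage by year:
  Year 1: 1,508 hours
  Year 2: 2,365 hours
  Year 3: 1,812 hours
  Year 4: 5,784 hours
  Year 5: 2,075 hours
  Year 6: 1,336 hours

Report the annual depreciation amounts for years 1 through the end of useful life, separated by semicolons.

$34,684; $54,395; $41,676; $133,032; $47,725; $30,728

Depreciable base = $455,140 − $112,900 = $342,240.
Rate = $342,240 / 14,880 hours = $23 per hour.
Year 1: 1,508 × $23 = $34,684. Book value $420,456.
Year 2: 2,365 × $23 = $54,395. Book value $366,061.
Year 3: 1,812 × $23 = $41,676. Book value $324,385.
Year 4: 5,784 × $23 = $133,032. Book value $191,353.
Year 5: 2,075 × $23 = $47,725. Book value $143,628.
Year 6: 1,336 × $23 = $30,728. Book value $112,900.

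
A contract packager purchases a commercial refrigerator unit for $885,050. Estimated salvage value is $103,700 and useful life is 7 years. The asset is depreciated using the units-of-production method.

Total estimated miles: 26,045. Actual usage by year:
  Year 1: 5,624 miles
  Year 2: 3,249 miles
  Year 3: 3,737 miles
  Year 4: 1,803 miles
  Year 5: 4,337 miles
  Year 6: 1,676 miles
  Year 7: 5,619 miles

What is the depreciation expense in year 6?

$50,280

Depreciable base = $885,050 − $103,700 = $781,350.
Rate = $781,350 / 26,045 miles = $30 per mile.
Year 1: 5,624 × $30 = $168,720. Book value $716,330.
Year 2: 3,249 × $30 = $97,470. Book value $618,860.
Year 3: 3,737 × $30 = $112,110. Book value $506,750.
Year 4: 1,803 × $30 = $54,090. Book value $452,660.
Year 5: 4,337 × $30 = $130,110. Book value $322,550.
Year 6: 1,676 × $30 = $50,280. Book value $272,270.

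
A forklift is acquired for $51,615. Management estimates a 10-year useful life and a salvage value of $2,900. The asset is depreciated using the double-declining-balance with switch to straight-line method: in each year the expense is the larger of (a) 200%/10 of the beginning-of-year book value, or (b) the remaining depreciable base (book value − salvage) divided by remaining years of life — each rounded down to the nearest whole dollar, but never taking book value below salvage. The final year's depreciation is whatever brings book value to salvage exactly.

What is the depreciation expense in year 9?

Depreciable base = $51,615 − $2,900 = $48,715.
Year 1: DB = ⌊$51,615 × 200%/10⌋ = $10,323; SL = ⌊$48,715/10⌋ = $4,871 → take DB $10,323. Book value $41,292.
Year 2: DB = ⌊$41,292 × 200%/10⌋ = $8,258; SL = ⌊$38,392/9⌋ = $4,265 → take DB $8,258. Book value $33,034.
Year 3: DB = ⌊$33,034 × 200%/10⌋ = $6,606; SL = ⌊$30,134/8⌋ = $3,766 → take DB $6,606. Book value $26,428.
Year 4: DB = ⌊$26,428 × 200%/10⌋ = $5,285; SL = ⌊$23,528/7⌋ = $3,361 → take DB $5,285. Book value $21,143.
Year 5: DB = ⌊$21,143 × 200%/10⌋ = $4,228; SL = ⌊$18,243/6⌋ = $3,040 → take DB $4,228. Book value $16,915.
Year 6: DB = ⌊$16,915 × 200%/10⌋ = $3,383; SL = ⌊$14,015/5⌋ = $2,803 → take DB $3,383. Book value $13,532.
Year 7: DB = ⌊$13,532 × 200%/10⌋ = $2,706; SL = ⌊$10,632/4⌋ = $2,658 → take DB $2,706. Book value $10,826.
Year 8: DB = ⌊$10,826 × 200%/10⌋ = $2,165; SL = ⌊$7,926/3⌋ = $2,642 → take SL $2,642. Book value $8,184.
Year 9: DB = ⌊$8,184 × 200%/10⌋ = $1,636; SL = ⌊$5,284/2⌋ = $2,642 → take SL $2,642. Book value $5,542.

$2,642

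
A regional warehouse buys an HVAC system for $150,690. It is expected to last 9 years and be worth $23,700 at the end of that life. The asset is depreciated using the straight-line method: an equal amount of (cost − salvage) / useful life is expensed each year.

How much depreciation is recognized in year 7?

$14,110

Depreciable base = $150,690 − $23,700 = $126,990.
Annual expense = $126,990 / 9 = $14,110.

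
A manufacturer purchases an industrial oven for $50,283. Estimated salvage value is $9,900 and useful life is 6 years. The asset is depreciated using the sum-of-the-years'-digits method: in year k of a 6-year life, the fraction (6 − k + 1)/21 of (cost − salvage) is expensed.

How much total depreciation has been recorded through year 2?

$21,153

Depreciable base = $50,283 − $9,900 = $40,383.
Sum of the years' digits = 6+5+4+3+2+1 = 21.
Year 1: $40,383 × 6/21 = $11,538. Book value $38,745.
Year 2: $40,383 × 5/21 = $9,615. Book value $29,130.
Accumulated through year 2 = $50,283 − $29,130 = $21,153.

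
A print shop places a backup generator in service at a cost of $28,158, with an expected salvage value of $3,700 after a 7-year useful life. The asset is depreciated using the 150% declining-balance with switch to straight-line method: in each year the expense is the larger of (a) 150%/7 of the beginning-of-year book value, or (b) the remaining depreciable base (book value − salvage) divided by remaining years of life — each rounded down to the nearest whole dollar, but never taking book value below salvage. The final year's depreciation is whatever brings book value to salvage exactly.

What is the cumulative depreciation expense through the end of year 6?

Depreciable base = $28,158 − $3,700 = $24,458.
Year 1: DB = ⌊$28,158 × 150%/7⌋ = $6,033; SL = ⌊$24,458/7⌋ = $3,494 → take DB $6,033. Book value $22,125.
Year 2: DB = ⌊$22,125 × 150%/7⌋ = $4,741; SL = ⌊$18,425/6⌋ = $3,070 → take DB $4,741. Book value $17,384.
Year 3: DB = ⌊$17,384 × 150%/7⌋ = $3,725; SL = ⌊$13,684/5⌋ = $2,736 → take DB $3,725. Book value $13,659.
Year 4: DB = ⌊$13,659 × 150%/7⌋ = $2,926; SL = ⌊$9,959/4⌋ = $2,489 → take DB $2,926. Book value $10,733.
Year 5: DB = ⌊$10,733 × 150%/7⌋ = $2,299; SL = ⌊$7,033/3⌋ = $2,344 → take SL $2,344. Book value $8,389.
Year 6: DB = ⌊$8,389 × 150%/7⌋ = $1,797; SL = ⌊$4,689/2⌋ = $2,344 → take SL $2,344. Book value $6,045.
Accumulated through year 6 = $28,158 − $6,045 = $22,113.

$22,113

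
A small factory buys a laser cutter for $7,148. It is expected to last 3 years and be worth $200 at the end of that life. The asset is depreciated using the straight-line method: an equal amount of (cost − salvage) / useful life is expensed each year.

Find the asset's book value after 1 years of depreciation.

Depreciable base = $7,148 − $200 = $6,948.
Annual expense = $6,948 / 3 = $2,316.
End of year 1: book value $4,832.

$4,832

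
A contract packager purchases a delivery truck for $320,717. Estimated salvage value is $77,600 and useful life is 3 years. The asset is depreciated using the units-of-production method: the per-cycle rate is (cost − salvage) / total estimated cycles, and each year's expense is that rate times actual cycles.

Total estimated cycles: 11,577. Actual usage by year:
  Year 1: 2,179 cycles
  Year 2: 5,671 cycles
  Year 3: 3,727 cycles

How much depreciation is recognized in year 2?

Depreciable base = $320,717 − $77,600 = $243,117.
Rate = $243,117 / 11,577 cycles = $21 per cycle.
Year 1: 2,179 × $21 = $45,759. Book value $274,958.
Year 2: 5,671 × $21 = $119,091. Book value $155,867.

$119,091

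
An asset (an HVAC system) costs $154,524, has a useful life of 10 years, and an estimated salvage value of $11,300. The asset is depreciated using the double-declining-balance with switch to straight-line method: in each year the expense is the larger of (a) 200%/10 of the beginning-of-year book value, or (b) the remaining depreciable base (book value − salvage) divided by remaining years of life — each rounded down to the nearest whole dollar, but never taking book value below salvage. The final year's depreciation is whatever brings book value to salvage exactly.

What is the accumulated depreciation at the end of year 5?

$103,888

Depreciable base = $154,524 − $11,300 = $143,224.
Year 1: DB = ⌊$154,524 × 200%/10⌋ = $30,904; SL = ⌊$143,224/10⌋ = $14,322 → take DB $30,904. Book value $123,620.
Year 2: DB = ⌊$123,620 × 200%/10⌋ = $24,724; SL = ⌊$112,320/9⌋ = $12,480 → take DB $24,724. Book value $98,896.
Year 3: DB = ⌊$98,896 × 200%/10⌋ = $19,779; SL = ⌊$87,596/8⌋ = $10,949 → take DB $19,779. Book value $79,117.
Year 4: DB = ⌊$79,117 × 200%/10⌋ = $15,823; SL = ⌊$67,817/7⌋ = $9,688 → take DB $15,823. Book value $63,294.
Year 5: DB = ⌊$63,294 × 200%/10⌋ = $12,658; SL = ⌊$51,994/6⌋ = $8,665 → take DB $12,658. Book value $50,636.
Accumulated through year 5 = $154,524 − $50,636 = $103,888.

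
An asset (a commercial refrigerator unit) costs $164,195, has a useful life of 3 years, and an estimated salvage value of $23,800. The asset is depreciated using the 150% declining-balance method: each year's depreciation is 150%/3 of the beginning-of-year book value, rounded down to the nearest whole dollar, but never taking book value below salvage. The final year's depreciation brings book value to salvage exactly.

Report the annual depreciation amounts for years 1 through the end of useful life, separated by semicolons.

Depreciable base = $164,195 − $23,800 = $140,395.
Year 1: ⌊$164,195 × 150%/3⌋ = $82,097. Book value $82,098.
Year 2: ⌊$82,098 × 150%/3⌋ = $41,049. Book value $41,049.
Year 3 (final): $41,049 − $23,800 = $17,249. Book value $23,800.

$82,097; $41,049; $17,249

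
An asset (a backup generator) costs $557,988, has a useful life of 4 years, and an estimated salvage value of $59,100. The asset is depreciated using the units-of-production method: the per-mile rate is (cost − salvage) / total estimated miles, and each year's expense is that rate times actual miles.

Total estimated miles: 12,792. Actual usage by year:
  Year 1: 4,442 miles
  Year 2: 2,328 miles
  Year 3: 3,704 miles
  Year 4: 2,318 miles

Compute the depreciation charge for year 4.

Depreciable base = $557,988 − $59,100 = $498,888.
Rate = $498,888 / 12,792 miles = $39 per mile.
Year 1: 4,442 × $39 = $173,238. Book value $384,750.
Year 2: 2,328 × $39 = $90,792. Book value $293,958.
Year 3: 3,704 × $39 = $144,456. Book value $149,502.
Year 4: 2,318 × $39 = $90,402. Book value $59,100.

$90,402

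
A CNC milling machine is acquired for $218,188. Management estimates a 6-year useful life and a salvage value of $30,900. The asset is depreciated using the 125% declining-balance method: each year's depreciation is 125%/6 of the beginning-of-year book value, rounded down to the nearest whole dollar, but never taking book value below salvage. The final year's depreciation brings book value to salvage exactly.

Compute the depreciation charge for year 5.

$17,855

Depreciable base = $218,188 − $30,900 = $187,288.
Year 1: ⌊$218,188 × 125%/6⌋ = $45,455. Book value $172,733.
Year 2: ⌊$172,733 × 125%/6⌋ = $35,986. Book value $136,747.
Year 3: ⌊$136,747 × 125%/6⌋ = $28,488. Book value $108,259.
Year 4: ⌊$108,259 × 125%/6⌋ = $22,553. Book value $85,706.
Year 5: ⌊$85,706 × 125%/6⌋ = $17,855. Book value $67,851.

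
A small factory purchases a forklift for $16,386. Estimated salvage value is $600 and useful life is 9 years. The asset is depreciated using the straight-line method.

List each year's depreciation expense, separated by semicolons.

Depreciable base = $16,386 − $600 = $15,786.
Annual expense = $15,786 / 9 = $1,754.
End of year 1: book value $14,632.
End of year 2: book value $12,878.
End of year 3: book value $11,124.
End of year 4: book value $9,370.
End of year 5: book value $7,616.
End of year 6: book value $5,862.
End of year 7: book value $4,108.
End of year 8: book value $2,354.
End of year 9: book value $600.

$1,754; $1,754; $1,754; $1,754; $1,754; $1,754; $1,754; $1,754; $1,754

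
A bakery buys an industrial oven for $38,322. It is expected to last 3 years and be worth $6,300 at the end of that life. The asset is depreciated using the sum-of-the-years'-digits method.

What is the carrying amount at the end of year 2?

$11,637

Depreciable base = $38,322 − $6,300 = $32,022.
Sum of the years' digits = 3+2+1 = 6.
Year 1: $32,022 × 3/6 = $16,011. Book value $22,311.
Year 2: $32,022 × 2/6 = $10,674. Book value $11,637.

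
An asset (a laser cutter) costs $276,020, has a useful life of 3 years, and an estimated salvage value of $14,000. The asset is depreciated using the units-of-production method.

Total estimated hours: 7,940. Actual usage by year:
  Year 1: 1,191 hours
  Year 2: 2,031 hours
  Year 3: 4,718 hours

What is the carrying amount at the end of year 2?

Depreciable base = $276,020 − $14,000 = $262,020.
Rate = $262,020 / 7,940 hours = $33 per hour.
Year 1: 1,191 × $33 = $39,303. Book value $236,717.
Year 2: 2,031 × $33 = $67,023. Book value $169,694.

$169,694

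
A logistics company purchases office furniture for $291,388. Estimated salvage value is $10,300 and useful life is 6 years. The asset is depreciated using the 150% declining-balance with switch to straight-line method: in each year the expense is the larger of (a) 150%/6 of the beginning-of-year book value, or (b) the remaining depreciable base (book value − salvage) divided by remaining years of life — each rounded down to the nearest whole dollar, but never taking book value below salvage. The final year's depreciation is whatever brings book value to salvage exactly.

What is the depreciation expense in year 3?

Depreciable base = $291,388 − $10,300 = $281,088.
Year 1: DB = ⌊$291,388 × 150%/6⌋ = $72,847; SL = ⌊$281,088/6⌋ = $46,848 → take DB $72,847. Book value $218,541.
Year 2: DB = ⌊$218,541 × 150%/6⌋ = $54,635; SL = ⌊$208,241/5⌋ = $41,648 → take DB $54,635. Book value $163,906.
Year 3: DB = ⌊$163,906 × 150%/6⌋ = $40,976; SL = ⌊$153,606/4⌋ = $38,401 → take DB $40,976. Book value $122,930.

$40,976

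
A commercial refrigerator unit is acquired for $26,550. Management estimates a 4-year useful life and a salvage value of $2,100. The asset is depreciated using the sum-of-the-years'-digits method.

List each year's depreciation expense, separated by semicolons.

$9,780; $7,335; $4,890; $2,445

Depreciable base = $26,550 − $2,100 = $24,450.
Sum of the years' digits = 4+3+2+1 = 10.
Year 1: $24,450 × 4/10 = $9,780. Book value $16,770.
Year 2: $24,450 × 3/10 = $7,335. Book value $9,435.
Year 3: $24,450 × 2/10 = $4,890. Book value $4,545.
Year 4: $24,450 × 1/10 = $2,445. Book value $2,100.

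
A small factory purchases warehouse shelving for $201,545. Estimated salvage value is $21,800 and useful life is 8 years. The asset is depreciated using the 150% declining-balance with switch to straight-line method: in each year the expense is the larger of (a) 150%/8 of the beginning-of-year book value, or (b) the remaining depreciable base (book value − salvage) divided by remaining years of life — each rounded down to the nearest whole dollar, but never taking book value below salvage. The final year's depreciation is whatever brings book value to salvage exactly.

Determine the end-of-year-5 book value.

Depreciable base = $201,545 − $21,800 = $179,745.
Year 1: DB = ⌊$201,545 × 150%/8⌋ = $37,789; SL = ⌊$179,745/8⌋ = $22,468 → take DB $37,789. Book value $163,756.
Year 2: DB = ⌊$163,756 × 150%/8⌋ = $30,704; SL = ⌊$141,956/7⌋ = $20,279 → take DB $30,704. Book value $133,052.
Year 3: DB = ⌊$133,052 × 150%/8⌋ = $24,947; SL = ⌊$111,252/6⌋ = $18,542 → take DB $24,947. Book value $108,105.
Year 4: DB = ⌊$108,105 × 150%/8⌋ = $20,269; SL = ⌊$86,305/5⌋ = $17,261 → take DB $20,269. Book value $87,836.
Year 5: DB = ⌊$87,836 × 150%/8⌋ = $16,469; SL = ⌊$66,036/4⌋ = $16,509 → take SL $16,509. Book value $71,327.

$71,327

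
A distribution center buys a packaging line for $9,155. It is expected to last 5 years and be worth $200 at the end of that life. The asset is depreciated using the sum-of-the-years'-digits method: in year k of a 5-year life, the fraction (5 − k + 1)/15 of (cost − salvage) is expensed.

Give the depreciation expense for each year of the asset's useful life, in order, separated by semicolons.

Depreciable base = $9,155 − $200 = $8,955.
Sum of the years' digits = 5+4+3+2+1 = 15.
Year 1: $8,955 × 5/15 = $2,985. Book value $6,170.
Year 2: $8,955 × 4/15 = $2,388. Book value $3,782.
Year 3: $8,955 × 3/15 = $1,791. Book value $1,991.
Year 4: $8,955 × 2/15 = $1,194. Book value $797.
Year 5: $8,955 × 1/15 = $597. Book value $200.

$2,985; $2,388; $1,791; $1,194; $597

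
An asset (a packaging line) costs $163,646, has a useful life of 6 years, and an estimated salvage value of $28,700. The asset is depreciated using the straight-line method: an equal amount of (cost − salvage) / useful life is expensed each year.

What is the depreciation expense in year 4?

Depreciable base = $163,646 − $28,700 = $134,946.
Annual expense = $134,946 / 6 = $22,491.

$22,491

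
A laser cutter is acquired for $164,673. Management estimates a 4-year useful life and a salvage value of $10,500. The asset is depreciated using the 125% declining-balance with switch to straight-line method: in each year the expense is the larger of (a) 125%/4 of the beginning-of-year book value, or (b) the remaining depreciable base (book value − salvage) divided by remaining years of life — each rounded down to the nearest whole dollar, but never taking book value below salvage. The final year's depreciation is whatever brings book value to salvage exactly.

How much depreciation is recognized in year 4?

Depreciable base = $164,673 − $10,500 = $154,173.
Year 1: DB = ⌊$164,673 × 125%/4⌋ = $51,460; SL = ⌊$154,173/4⌋ = $38,543 → take DB $51,460. Book value $113,213.
Year 2: DB = ⌊$113,213 × 125%/4⌋ = $35,379; SL = ⌊$102,713/3⌋ = $34,237 → take DB $35,379. Book value $77,834.
Year 3: DB = ⌊$77,834 × 125%/4⌋ = $24,323; SL = ⌊$67,334/2⌋ = $33,667 → take SL $33,667. Book value $44,167.
Year 4 (final): $44,167 − $10,500 = $33,667. Book value $10,500.

$33,667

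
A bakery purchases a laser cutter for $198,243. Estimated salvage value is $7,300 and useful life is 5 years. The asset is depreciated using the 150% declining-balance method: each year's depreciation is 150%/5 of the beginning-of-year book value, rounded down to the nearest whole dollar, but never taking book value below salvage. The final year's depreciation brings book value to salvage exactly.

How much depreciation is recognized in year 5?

Depreciable base = $198,243 − $7,300 = $190,943.
Year 1: ⌊$198,243 × 150%/5⌋ = $59,472. Book value $138,771.
Year 2: ⌊$138,771 × 150%/5⌋ = $41,631. Book value $97,140.
Year 3: ⌊$97,140 × 150%/5⌋ = $29,142. Book value $67,998.
Year 4: ⌊$67,998 × 150%/5⌋ = $20,399. Book value $47,599.
Year 5 (final): $47,599 − $7,300 = $40,299. Book value $7,300.

$40,299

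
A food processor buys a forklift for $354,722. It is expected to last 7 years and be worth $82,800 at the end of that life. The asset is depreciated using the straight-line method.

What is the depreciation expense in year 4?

$38,846

Depreciable base = $354,722 − $82,800 = $271,922.
Annual expense = $271,922 / 7 = $38,846.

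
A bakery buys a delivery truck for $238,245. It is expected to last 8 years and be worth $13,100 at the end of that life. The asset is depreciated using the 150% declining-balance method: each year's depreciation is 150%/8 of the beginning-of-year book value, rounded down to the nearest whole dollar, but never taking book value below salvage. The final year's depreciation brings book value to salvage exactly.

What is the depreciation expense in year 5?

Depreciable base = $238,245 − $13,100 = $225,145.
Year 1: ⌊$238,245 × 150%/8⌋ = $44,670. Book value $193,575.
Year 2: ⌊$193,575 × 150%/8⌋ = $36,295. Book value $157,280.
Year 3: ⌊$157,280 × 150%/8⌋ = $29,490. Book value $127,790.
Year 4: ⌊$127,790 × 150%/8⌋ = $23,960. Book value $103,830.
Year 5: ⌊$103,830 × 150%/8⌋ = $19,468. Book value $84,362.

$19,468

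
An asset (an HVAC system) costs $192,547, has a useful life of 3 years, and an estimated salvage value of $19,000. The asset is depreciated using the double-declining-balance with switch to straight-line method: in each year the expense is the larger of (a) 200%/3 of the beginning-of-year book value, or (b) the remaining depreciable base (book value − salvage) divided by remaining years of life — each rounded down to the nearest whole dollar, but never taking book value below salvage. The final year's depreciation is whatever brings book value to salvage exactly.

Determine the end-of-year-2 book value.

$21,395

Depreciable base = $192,547 − $19,000 = $173,547.
Year 1: DB = ⌊$192,547 × 200%/3⌋ = $128,364; SL = ⌊$173,547/3⌋ = $57,849 → take DB $128,364. Book value $64,183.
Year 2: DB = ⌊$64,183 × 200%/3⌋ = $42,788; SL = ⌊$45,183/2⌋ = $22,591 → take DB $42,788. Book value $21,395.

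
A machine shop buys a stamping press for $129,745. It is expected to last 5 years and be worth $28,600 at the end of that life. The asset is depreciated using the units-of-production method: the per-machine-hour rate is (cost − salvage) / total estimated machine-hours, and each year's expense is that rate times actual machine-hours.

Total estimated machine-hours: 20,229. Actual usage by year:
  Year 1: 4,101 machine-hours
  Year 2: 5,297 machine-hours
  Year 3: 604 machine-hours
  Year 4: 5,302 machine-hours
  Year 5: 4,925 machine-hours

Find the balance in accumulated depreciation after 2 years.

$46,990

Depreciable base = $129,745 − $28,600 = $101,145.
Rate = $101,145 / 20,229 machine-hours = $5 per machine-hour.
Year 1: 4,101 × $5 = $20,505. Book value $109,240.
Year 2: 5,297 × $5 = $26,485. Book value $82,755.
Accumulated through year 2 = $129,745 − $82,755 = $46,990.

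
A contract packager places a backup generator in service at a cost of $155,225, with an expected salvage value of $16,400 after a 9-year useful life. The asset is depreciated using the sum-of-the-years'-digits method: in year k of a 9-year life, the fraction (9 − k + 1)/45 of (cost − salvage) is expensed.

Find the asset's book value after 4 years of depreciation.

$62,675

Depreciable base = $155,225 − $16,400 = $138,825.
Sum of the years' digits = 9+8+7+6+5+4+3+2+1 = 45.
Year 1: $138,825 × 9/45 = $27,765. Book value $127,460.
Year 2: $138,825 × 8/45 = $24,680. Book value $102,780.
Year 3: $138,825 × 7/45 = $21,595. Book value $81,185.
Year 4: $138,825 × 6/45 = $18,510. Book value $62,675.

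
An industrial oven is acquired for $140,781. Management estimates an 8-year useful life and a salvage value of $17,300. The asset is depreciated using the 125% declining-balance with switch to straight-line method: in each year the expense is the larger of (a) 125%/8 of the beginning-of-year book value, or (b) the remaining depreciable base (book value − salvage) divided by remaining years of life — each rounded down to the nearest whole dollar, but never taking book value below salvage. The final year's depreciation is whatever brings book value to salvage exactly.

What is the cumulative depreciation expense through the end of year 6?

$96,575

Depreciable base = $140,781 − $17,300 = $123,481.
Year 1: DB = ⌊$140,781 × 125%/8⌋ = $21,997; SL = ⌊$123,481/8⌋ = $15,435 → take DB $21,997. Book value $118,784.
Year 2: DB = ⌊$118,784 × 125%/8⌋ = $18,560; SL = ⌊$101,484/7⌋ = $14,497 → take DB $18,560. Book value $100,224.
Year 3: DB = ⌊$100,224 × 125%/8⌋ = $15,660; SL = ⌊$82,924/6⌋ = $13,820 → take DB $15,660. Book value $84,564.
Year 4: DB = ⌊$84,564 × 125%/8⌋ = $13,213; SL = ⌊$67,264/5⌋ = $13,452 → take SL $13,452. Book value $71,112.
Year 5: DB = ⌊$71,112 × 125%/8⌋ = $11,111; SL = ⌊$53,812/4⌋ = $13,453 → take SL $13,453. Book value $57,659.
Year 6: DB = ⌊$57,659 × 125%/8⌋ = $9,009; SL = ⌊$40,359/3⌋ = $13,453 → take SL $13,453. Book value $44,206.
Accumulated through year 6 = $140,781 − $44,206 = $96,575.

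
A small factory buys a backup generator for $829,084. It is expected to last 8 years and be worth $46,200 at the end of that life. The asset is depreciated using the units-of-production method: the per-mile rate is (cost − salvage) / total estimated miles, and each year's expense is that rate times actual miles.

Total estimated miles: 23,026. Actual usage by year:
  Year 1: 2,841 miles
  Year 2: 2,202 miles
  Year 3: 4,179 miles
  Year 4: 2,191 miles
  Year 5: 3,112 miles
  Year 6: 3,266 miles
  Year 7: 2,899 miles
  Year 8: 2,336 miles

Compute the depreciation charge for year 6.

$111,044

Depreciable base = $829,084 − $46,200 = $782,884.
Rate = $782,884 / 23,026 miles = $34 per mile.
Year 1: 2,841 × $34 = $96,594. Book value $732,490.
Year 2: 2,202 × $34 = $74,868. Book value $657,622.
Year 3: 4,179 × $34 = $142,086. Book value $515,536.
Year 4: 2,191 × $34 = $74,494. Book value $441,042.
Year 5: 3,112 × $34 = $105,808. Book value $335,234.
Year 6: 3,266 × $34 = $111,044. Book value $224,190.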